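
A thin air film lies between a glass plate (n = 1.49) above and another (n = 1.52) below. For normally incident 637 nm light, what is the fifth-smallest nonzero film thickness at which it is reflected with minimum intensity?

Ray reflecting at the top interface goes from n = 1.49 toward n = 1.0: no phase shift.
Ray reflecting at the bottom interface goes from n = 1.0 toward n = 1.52: a half-wave phase shift.
Net: one phase inversion between the two reflected rays.
For minimum reflection here: 2 n t = m λ.
The fifth-smallest nonzero thickness corresponds to m = 5: t = m λ / (2 n) = 5.00 × 637 / (2 × 1.0) = 1593 nm.

1593 nm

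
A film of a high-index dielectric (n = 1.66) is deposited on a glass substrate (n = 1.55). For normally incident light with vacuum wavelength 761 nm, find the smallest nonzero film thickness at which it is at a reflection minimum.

229 nm

Top surface (1.0 → 1.66): reflection off a higher-index medium gives a half-wave phase shift.
Bottom surface (1.66 → 1.55): reflection off a lower-index medium gives no phase shift.
Exactly one π shift → a net half-wave offset.
For minimum reflection here: 2 n t = m λ.
Minimum nonzero at m = 1: t = λ / (2 n) = 761 / (2 × 1.66) = 229 nm.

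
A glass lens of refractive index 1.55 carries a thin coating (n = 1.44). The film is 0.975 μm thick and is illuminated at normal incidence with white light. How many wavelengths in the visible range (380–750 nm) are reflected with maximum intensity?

4

At the upper boundary (n = 1.0 to n = 1.44) the reflected ray undergoes a half-wave phase shift.
Ray reflecting at the bottom interface goes from n = 1.44 toward n = 1.55: a half-wave phase shift.
Net: no relative phase inversion (both shifts match).
For bright reflection here: 2 n t = m λ.
λ = 2 n t / m = 2808 / m nm.
m=3: 936 nm (IR); m=4: 702 nm (visible); m=5: 562 nm (visible); m=6: 468 nm (visible); m=7: 401 nm (visible); m=8: 351 nm (UV).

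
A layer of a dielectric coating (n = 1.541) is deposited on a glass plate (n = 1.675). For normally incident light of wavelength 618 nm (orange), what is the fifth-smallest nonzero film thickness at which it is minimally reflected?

902 nm

Top surface (1.0 → 1.541): reflection off a higher-index medium gives a half-wave phase shift.
Ray reflecting at the bottom interface goes from n = 1.541 toward n = 1.675: a half-wave phase shift.
The two reflections carry the same phase change, so no net offset.
With no net inversion, destructive interference in reflection requires 2 n t = (m + ½) λ.
The fifth-smallest nonzero thickness corresponds to m = 4: t = (m + ½) λ / (2 n) = 4.50 × 618 / (2 × 1.541) = 902 nm.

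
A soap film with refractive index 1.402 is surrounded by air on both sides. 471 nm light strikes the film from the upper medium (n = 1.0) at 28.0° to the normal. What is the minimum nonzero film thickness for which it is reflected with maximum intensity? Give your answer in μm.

0.0891 μm

At the upper boundary (n = 1.0 to n = 1.402) the reflected ray undergoes a half-wave phase shift.
Bottom surface (1.402 → 1.0): reflection off a lower-index medium gives no phase shift.
Exactly one π shift → a net half-wave offset.
For maximum reflection here: 2 n t cos θ_r = (m + ½) λ.
Snell's law: 1.0 sin 28.0° = 1.402 sin θ_r → sin θ_r = 0.335, cos θ_r = 0.942.
Minimum at m = 0: t = λ / (4 n cos θ_r) = 471 / (4 × 1.402 × 0.942) = 89.1 nm.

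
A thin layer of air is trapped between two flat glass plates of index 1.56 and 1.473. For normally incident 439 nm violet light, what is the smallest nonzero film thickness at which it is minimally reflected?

220 nm

Ray reflecting at the top interface goes from n = 1.56 toward n = 1.0: no phase shift.
Ray reflecting at the bottom interface goes from n = 1.0 toward n = 1.473: a half-wave phase shift.
Exactly one π shift → a net half-wave offset.
So the condition for destructive reflection is 2 n t = m λ.
The smallest nonzero thickness corresponds to m = 1: t = m λ / (2 n) = 1.00 × 439 / (2 × 1.0) = 220 nm.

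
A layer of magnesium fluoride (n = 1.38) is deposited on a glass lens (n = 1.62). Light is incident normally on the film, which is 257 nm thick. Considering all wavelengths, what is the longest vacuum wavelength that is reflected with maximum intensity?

At the upper boundary (n = 1.0 to n = 1.38) the reflected ray undergoes a half-wave phase shift.
At the lower boundary (n = 1.38 to n = 1.62) the reflected ray undergoes a half-wave phase shift.
Net: no relative phase inversion (both shifts match).
With no net inversion, constructive interference in reflection requires 2 n t = m λ.
λ = 2 n t / m. The longest wavelength is m = 1: λ = 2 × 1.38 × 257 / 1.00 = 709 nm.

709 nm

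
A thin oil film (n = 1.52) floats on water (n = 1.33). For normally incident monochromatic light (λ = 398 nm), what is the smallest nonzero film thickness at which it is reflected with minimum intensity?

Ray reflecting at the top interface goes from n = 1.0 toward n = 1.52: a half-wave phase shift.
Ray reflecting at the bottom interface goes from n = 1.52 toward n = 1.33: no phase shift.
The two reflections differ by half a wavelength.
With one net inversion, destructive interference in reflection requires 2 n t = m λ.
The smallest nonzero thickness corresponds to m = 1: t = m λ / (2 n) = 1.00 × 398 / (2 × 1.52) = 131 nm.

131 nm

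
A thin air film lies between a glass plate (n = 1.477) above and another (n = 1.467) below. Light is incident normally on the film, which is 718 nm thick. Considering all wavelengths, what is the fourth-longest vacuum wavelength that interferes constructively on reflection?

410 nm

Ray reflecting at the top interface goes from n = 1.477 toward n = 1.0: no phase shift.
At the lower boundary (n = 1.0 to n = 1.467) the reflected ray undergoes a half-wave phase shift.
The two reflections differ by half a wavelength.
So the condition for constructive reflection is 2 n t = (m + ½) λ.
λ = 2 n t / (m + ½). The fourth-longest wavelength is m = 3: λ = 2 × 1.0 × 718 / 3.50 = 410 nm.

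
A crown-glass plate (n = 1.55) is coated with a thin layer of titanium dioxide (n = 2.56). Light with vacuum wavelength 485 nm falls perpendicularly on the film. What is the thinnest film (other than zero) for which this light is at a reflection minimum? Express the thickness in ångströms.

947 Å

Ray reflecting at the top interface goes from n = 1.0 toward n = 2.56: a half-wave phase shift.
At the lower boundary (n = 2.56 to n = 1.55) the reflected ray undergoes no phase shift.
Exactly one π shift → a net half-wave offset.
So the condition for destructive reflection is 2 n t = m λ.
Minimum nonzero at m = 1: t = λ / (2 n) = 485 / (2 × 2.56) = 94.7 nm.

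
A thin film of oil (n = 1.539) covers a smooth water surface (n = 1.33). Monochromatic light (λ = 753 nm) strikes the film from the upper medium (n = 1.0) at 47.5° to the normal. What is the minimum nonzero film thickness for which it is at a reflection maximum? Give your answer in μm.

At the upper boundary (n = 1.0 to n = 1.539) the reflected ray undergoes a half-wave phase shift.
At the lower boundary (n = 1.539 to n = 1.33) the reflected ray undergoes no phase shift.
Net: one phase inversion between the two reflected rays.
So the condition for constructive reflection is 2 n t cos θ_r = (m + ½) λ.
Snell's law: 1.0 sin 47.5° = 1.539 sin θ_r → sin θ_r = 0.479, cos θ_r = 0.878.
Minimum at m = 0: t = λ / (4 n cos θ_r) = 753 / (4 × 1.539 × 0.878) = 139 nm.

0.139 μm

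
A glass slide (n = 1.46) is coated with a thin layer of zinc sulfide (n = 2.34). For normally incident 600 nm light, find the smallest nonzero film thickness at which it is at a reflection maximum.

At the upper boundary (n = 1.0 to n = 2.34) the reflected ray undergoes a half-wave phase shift.
Bottom surface (2.34 → 1.46): reflection off a lower-index medium gives no phase shift.
The two reflections differ by half a wavelength.
With one net inversion, constructive interference in reflection requires 2 n t = (m + ½) λ.
Minimum at m = 0: t = λ / (4 n) = 600 / (4 × 2.34) = 64.1 nm.

64.1 nm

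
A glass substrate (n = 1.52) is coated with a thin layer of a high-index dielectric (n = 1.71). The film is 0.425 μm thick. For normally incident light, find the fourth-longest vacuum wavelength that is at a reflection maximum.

415 nm

Ray reflecting at the top interface goes from n = 1.0 toward n = 1.71: a half-wave phase shift.
Ray reflecting at the bottom interface goes from n = 1.71 toward n = 1.52: no phase shift.
Exactly one π shift → a net half-wave offset.
So the condition for constructive reflection is 2 n t = (m + ½) λ.
λ = 2 n t / (m + ½). The fourth-longest wavelength is m = 3: λ = 2 × 1.71 × 425 / 3.50 = 415 nm.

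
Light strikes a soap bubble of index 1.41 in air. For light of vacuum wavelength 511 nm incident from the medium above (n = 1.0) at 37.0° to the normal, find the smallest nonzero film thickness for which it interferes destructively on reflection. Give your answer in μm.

Ray reflecting at the top interface goes from n = 1.0 toward n = 1.41: a half-wave phase shift.
Ray reflecting at the bottom interface goes from n = 1.41 toward n = 1.0: no phase shift.
The two reflections differ by half a wavelength.
So the condition for destructive reflection is 2 n t cos θ_r = m λ.
Snell's law: 1.0 sin 37.0° = 1.41 sin θ_r → sin θ_r = 0.427, cos θ_r = 0.904.
Minimum nonzero at m = 1: t = λ / (2 n cos θ_r) = 511 / (2 × 1.41 × 0.904) = 200 nm.

0.200 μm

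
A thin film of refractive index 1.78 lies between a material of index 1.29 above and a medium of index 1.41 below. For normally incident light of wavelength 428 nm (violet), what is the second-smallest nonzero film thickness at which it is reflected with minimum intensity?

Ray reflecting at the top interface goes from n = 1.29 toward n = 1.78: a half-wave phase shift.
Bottom surface (1.78 → 1.41): reflection off a lower-index medium gives no phase shift.
Net: one phase inversion between the two reflected rays.
With one net inversion, destructive interference in reflection requires 2 n t = m λ.
The second-smallest nonzero thickness corresponds to m = 2: t = m λ / (2 n) = 2.00 × 428 / (2 × 1.78) = 240 nm.

240 nm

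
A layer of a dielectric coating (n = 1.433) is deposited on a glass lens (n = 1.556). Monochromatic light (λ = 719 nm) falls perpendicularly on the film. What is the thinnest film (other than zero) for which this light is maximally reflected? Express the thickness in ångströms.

2509 Å

At the upper boundary (n = 1.0 to n = 1.433) the reflected ray undergoes a half-wave phase shift.
At the lower boundary (n = 1.433 to n = 1.556) the reflected ray undergoes a half-wave phase shift.
Zero or two π shifts → no net half-wave offset.
So the condition for constructive reflection is 2 n t = m λ.
Minimum nonzero at m = 1: t = λ / (2 n) = 719 / (2 × 1.433) = 251 nm.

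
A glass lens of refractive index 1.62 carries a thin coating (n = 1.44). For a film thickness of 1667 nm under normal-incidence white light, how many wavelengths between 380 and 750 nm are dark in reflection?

7

Ray reflecting at the top interface goes from n = 1.0 toward n = 1.44: a half-wave phase shift.
Ray reflecting at the bottom interface goes from n = 1.44 toward n = 1.62: a half-wave phase shift.
Zero or two π shifts → no net half-wave offset.
With no net inversion, destructive interference in reflection requires 2 n t = (m + ½) λ.
λ = 2 n t / (m + ½) = 4801 / (m + ½) nm.
m=5: 873 nm (IR); m=6: 739 nm (visible); m=7: 640 nm (visible); m=8: 565 nm (visible); m=9: 505 nm (visible); m=10: 457 nm (visible); m=11: 417 nm (visible); m=12: 384 nm (visible); m=13: 356 nm (UV).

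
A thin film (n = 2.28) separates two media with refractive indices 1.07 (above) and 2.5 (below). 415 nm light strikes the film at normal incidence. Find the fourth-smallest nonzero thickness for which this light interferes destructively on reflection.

Top surface (1.07 → 2.28): reflection off a higher-index medium gives a half-wave phase shift.
Bottom surface (2.28 → 2.5): reflection off a higher-index medium gives a half-wave phase shift.
The two reflections carry the same phase change, so no net offset.
With no net inversion, destructive interference in reflection requires 2 n t = (m + ½) λ.
The fourth-smallest nonzero thickness corresponds to m = 3: t = (m + ½) λ / (2 n) = 3.50 × 415 / (2 × 2.28) = 319 nm.

319 nm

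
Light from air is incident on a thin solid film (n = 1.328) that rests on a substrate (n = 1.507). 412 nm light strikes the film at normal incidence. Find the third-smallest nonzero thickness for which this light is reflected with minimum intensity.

Top surface (1.0 → 1.328): reflection off a higher-index medium gives a half-wave phase shift.
Bottom surface (1.328 → 1.507): reflection off a higher-index medium gives a half-wave phase shift.
The two reflections carry the same phase change, so no net offset.
With no net inversion, destructive interference in reflection requires 2 n t = (m + ½) λ.
The third-smallest nonzero thickness corresponds to m = 2: t = (m + ½) λ / (2 n) = 2.50 × 412 / (2 × 1.328) = 388 nm.

388 nm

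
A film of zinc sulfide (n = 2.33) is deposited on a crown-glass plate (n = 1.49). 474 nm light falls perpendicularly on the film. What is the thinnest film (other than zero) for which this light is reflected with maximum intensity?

50.9 nm

Top surface (1.0 → 2.33): reflection off a higher-index medium gives a half-wave phase shift.
At the lower boundary (n = 2.33 to n = 1.49) the reflected ray undergoes no phase shift.
Net: one phase inversion between the two reflected rays.
With one net inversion, constructive interference in reflection requires 2 n t = (m + ½) λ.
Minimum at m = 0: t = λ / (4 n) = 474 / (4 × 2.33) = 50.9 nm.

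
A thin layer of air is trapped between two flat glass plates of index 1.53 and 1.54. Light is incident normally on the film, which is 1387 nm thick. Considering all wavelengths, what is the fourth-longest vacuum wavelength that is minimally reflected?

694 nm

At the upper boundary (n = 1.53 to n = 1.0) the reflected ray undergoes no phase shift.
Ray reflecting at the bottom interface goes from n = 1.0 toward n = 1.54: a half-wave phase shift.
The two reflections differ by half a wavelength.
For weak reflection here: 2 n t = m λ.
λ = 2 n t / m. The fourth-longest wavelength is m = 4: λ = 2 × 1.0 × 1387 / 4.00 = 694 nm.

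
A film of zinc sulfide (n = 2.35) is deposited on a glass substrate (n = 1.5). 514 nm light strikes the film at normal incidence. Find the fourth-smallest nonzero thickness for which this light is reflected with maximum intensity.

Top surface (1.0 → 2.35): reflection off a higher-index medium gives a half-wave phase shift.
At the lower boundary (n = 2.35 to n = 1.5) the reflected ray undergoes no phase shift.
Exactly one π shift → a net half-wave offset.
With one net inversion, constructive interference in reflection requires 2 n t = (m + ½) λ.
The fourth-smallest nonzero thickness corresponds to m = 3: t = (m + ½) λ / (2 n) = 3.50 × 514 / (2 × 2.35) = 383 nm.

383 nm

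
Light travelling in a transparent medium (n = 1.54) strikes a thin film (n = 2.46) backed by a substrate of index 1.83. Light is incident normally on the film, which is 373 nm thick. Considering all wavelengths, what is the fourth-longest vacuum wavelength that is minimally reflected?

Top surface (1.54 → 2.46): reflection off a higher-index medium gives a half-wave phase shift.
At the lower boundary (n = 2.46 to n = 1.83) the reflected ray undergoes no phase shift.
Net: one phase inversion between the two reflected rays.
With one net inversion, destructive interference in reflection requires 2 n t = m λ.
λ = 2 n t / m. The fourth-longest wavelength is m = 4: λ = 2 × 2.46 × 373 / 4.00 = 459 nm.

459 nm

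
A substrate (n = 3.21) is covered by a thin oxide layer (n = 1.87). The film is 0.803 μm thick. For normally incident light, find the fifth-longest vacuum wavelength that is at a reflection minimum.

667 nm

Ray reflecting at the top interface goes from n = 1.0 toward n = 1.87: a half-wave phase shift.
Ray reflecting at the bottom interface goes from n = 1.87 toward n = 3.21: a half-wave phase shift.
Net: no relative phase inversion (both shifts match).
For dark reflection here: 2 n t = (m + ½) λ.
λ = 2 n t / (m + ½). The fifth-longest wavelength is m = 4: λ = 2 × 1.87 × 803 / 4.50 = 667 nm.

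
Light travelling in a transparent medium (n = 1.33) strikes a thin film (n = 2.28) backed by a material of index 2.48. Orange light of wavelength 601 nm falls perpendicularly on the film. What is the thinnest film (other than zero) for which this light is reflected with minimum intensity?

Ray reflecting at the top interface goes from n = 1.33 toward n = 2.28: a half-wave phase shift.
Bottom surface (2.28 → 2.48): reflection off a higher-index medium gives a half-wave phase shift.
Zero or two π shifts → no net half-wave offset.
So the condition for destructive reflection is 2 n t = (m + ½) λ.
Minimum at m = 0: t = λ / (4 n) = 601 / (4 × 2.28) = 65.9 nm.

65.9 nm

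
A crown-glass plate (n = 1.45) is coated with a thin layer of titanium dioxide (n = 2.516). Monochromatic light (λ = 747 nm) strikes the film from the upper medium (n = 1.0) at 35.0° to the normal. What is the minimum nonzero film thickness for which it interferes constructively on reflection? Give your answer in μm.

At the upper boundary (n = 1.0 to n = 2.516) the reflected ray undergoes a half-wave phase shift.
At the lower boundary (n = 2.516 to n = 1.45) the reflected ray undergoes no phase shift.
Exactly one π shift → a net half-wave offset.
For maximum reflection here: 2 n t cos θ_r = (m + ½) λ.
Snell's law: 1.0 sin 35.0° = 2.516 sin θ_r → sin θ_r = 0.228, cos θ_r = 0.974.
Minimum at m = 0: t = λ / (4 n cos θ_r) = 747 / (4 × 2.516 × 0.974) = 76.2 nm.

0.0762 μm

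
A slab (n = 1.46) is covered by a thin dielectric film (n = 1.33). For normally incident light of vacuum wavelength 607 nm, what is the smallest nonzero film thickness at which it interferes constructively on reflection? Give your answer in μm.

0.228 μm

At the upper boundary (n = 1.0 to n = 1.33) the reflected ray undergoes a half-wave phase shift.
At the lower boundary (n = 1.33 to n = 1.46) the reflected ray undergoes a half-wave phase shift.
Net: no relative phase inversion (both shifts match).
With no net inversion, constructive interference in reflection requires 2 n t = m λ.
The smallest nonzero thickness corresponds to m = 1: t = m λ / (2 n) = 1.00 × 607 / (2 × 1.33) = 228 nm.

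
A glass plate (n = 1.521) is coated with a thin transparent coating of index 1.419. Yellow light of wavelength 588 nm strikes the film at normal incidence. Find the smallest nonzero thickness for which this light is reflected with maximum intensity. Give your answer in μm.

Top surface (1.0 → 1.419): reflection off a higher-index medium gives a half-wave phase shift.
Bottom surface (1.419 → 1.521): reflection off a higher-index medium gives a half-wave phase shift.
Zero or two π shifts → no net half-wave offset.
So the condition for constructive reflection is 2 n t = m λ.
The smallest nonzero thickness corresponds to m = 1: t = m λ / (2 n) = 1.00 × 588 / (2 × 1.419) = 207 nm.

0.207 μm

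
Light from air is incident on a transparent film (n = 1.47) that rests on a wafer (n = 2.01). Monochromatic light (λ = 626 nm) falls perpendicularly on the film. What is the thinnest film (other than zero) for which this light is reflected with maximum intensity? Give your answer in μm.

0.213 μm

At the upper boundary (n = 1.0 to n = 1.47) the reflected ray undergoes a half-wave phase shift.
At the lower boundary (n = 1.47 to n = 2.01) the reflected ray undergoes a half-wave phase shift.
Zero or two π shifts → no net half-wave offset.
For strong reflection here: 2 n t = m λ.
Minimum nonzero at m = 1: t = λ / (2 n) = 626 / (2 × 1.47) = 213 nm.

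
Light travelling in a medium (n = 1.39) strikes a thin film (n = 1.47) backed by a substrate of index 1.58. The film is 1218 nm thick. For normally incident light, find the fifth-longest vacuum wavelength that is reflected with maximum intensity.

At the upper boundary (n = 1.39 to n = 1.47) the reflected ray undergoes a half-wave phase shift.
Ray reflecting at the bottom interface goes from n = 1.47 toward n = 1.58: a half-wave phase shift.
Net: no relative phase inversion (both shifts match).
So the condition for constructive reflection is 2 n t = m λ.
λ = 2 n t / m. The fifth-longest wavelength is m = 5: λ = 2 × 1.47 × 1218 / 5.00 = 716 nm.

716 nm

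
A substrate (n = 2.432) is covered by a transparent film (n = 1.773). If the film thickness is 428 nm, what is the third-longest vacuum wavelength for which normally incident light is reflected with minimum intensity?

607 nm

Top surface (1.0 → 1.773): reflection off a higher-index medium gives a half-wave phase shift.
Bottom surface (1.773 → 2.432): reflection off a higher-index medium gives a half-wave phase shift.
Zero or two π shifts → no net half-wave offset.
So the condition for destructive reflection is 2 n t = (m + ½) λ.
λ = 2 n t / (m + ½). The third-longest wavelength is m = 2: λ = 2 × 1.773 × 428 / 2.50 = 607 nm.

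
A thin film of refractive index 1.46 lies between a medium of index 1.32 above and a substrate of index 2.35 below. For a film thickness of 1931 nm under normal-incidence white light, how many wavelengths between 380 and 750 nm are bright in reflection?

At the upper boundary (n = 1.32 to n = 1.46) the reflected ray undergoes a half-wave phase shift.
Ray reflecting at the bottom interface goes from n = 1.46 toward n = 2.35: a half-wave phase shift.
Zero or two π shifts → no net half-wave offset.
So the condition for constructive reflection is 2 n t = m λ.
λ = 2 n t / m = 5639 / m nm.
m=7: 806 nm (IR); m=8: 705 nm (visible); m=9: 627 nm (visible); m=10: 564 nm (visible); m=11: 513 nm (visible); m=12: 470 nm (visible); m=13: 434 nm (visible); m=14: 403 nm (visible); m=15: 376 nm (UV).

7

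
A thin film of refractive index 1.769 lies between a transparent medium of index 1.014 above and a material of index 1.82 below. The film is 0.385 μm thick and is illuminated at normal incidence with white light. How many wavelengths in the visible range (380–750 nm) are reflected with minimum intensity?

2

Top surface (1.014 → 1.769): reflection off a higher-index medium gives a half-wave phase shift.
Bottom surface (1.769 → 1.82): reflection off a higher-index medium gives a half-wave phase shift.
The two reflections carry the same phase change, so no net offset.
With no net inversion, destructive interference in reflection requires 2 n t = (m + ½) λ.
λ = 2 n t / (m + ½) = 1362 / (m + ½) nm.
m=1: 908 nm (IR); m=2: 545 nm (visible); m=3: 389 nm (visible); m=4: 303 nm (UV).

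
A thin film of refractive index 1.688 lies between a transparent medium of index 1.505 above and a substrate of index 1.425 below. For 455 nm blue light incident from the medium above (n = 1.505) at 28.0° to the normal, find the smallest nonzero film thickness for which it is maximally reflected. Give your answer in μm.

0.0742 μm

At the upper boundary (n = 1.505 to n = 1.688) the reflected ray undergoes a half-wave phase shift.
Ray reflecting at the bottom interface goes from n = 1.688 toward n = 1.425: no phase shift.
Exactly one π shift → a net half-wave offset.
For maximum reflection here: 2 n t cos θ_r = (m + ½) λ.
Snell's law: 1.505 sin 28.0° = 1.688 sin θ_r → sin θ_r = 0.419, cos θ_r = 0.908.
Minimum at m = 0: t = λ / (4 n cos θ_r) = 455 / (4 × 1.688 × 0.908) = 74.2 nm.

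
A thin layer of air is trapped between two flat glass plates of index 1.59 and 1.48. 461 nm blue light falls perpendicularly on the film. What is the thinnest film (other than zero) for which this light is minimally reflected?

Top surface (1.59 → 1.0): reflection off a lower-index medium gives no phase shift.
At the lower boundary (n = 1.0 to n = 1.48) the reflected ray undergoes a half-wave phase shift.
The two reflections differ by half a wavelength.
So the condition for destructive reflection is 2 n t = m λ.
Minimum nonzero at m = 1: t = λ / (2 n) = 461 / (2 × 1.0) = 231 nm.

231 nm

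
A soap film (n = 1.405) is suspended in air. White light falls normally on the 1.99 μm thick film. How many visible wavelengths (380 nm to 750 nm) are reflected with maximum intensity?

8

Top surface (1.0 → 1.405): reflection off a higher-index medium gives a half-wave phase shift.
Bottom surface (1.405 → 1.0): reflection off a lower-index medium gives no phase shift.
Net: one phase inversion between the two reflected rays.
With one net inversion, constructive interference in reflection requires 2 n t = (m + ½) λ.
λ = 2 n t / (m + ½) = 5592 / (m + ½) nm.
m=6: 860 nm (IR); m=7: 746 nm (visible); m=8: 658 nm (visible); m=9: 589 nm (visible); m=10: 533 nm (visible); m=11: 486 nm (visible); m=12: 447 nm (visible); m=13: 414 nm (visible); m=14: 386 nm (visible); m=15: 361 nm (UV).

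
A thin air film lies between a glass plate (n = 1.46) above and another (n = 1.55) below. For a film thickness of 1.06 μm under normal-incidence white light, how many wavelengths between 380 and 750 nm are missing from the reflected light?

3

Top surface (1.46 → 1.0): reflection off a lower-index medium gives no phase shift.
Bottom surface (1.0 → 1.55): reflection off a higher-index medium gives a half-wave phase shift.
Exactly one π shift → a net half-wave offset.
So the condition for destructive reflection is 2 n t = m λ.
λ = 2 n t / m = 2120 / m nm.
m=2: 1060 nm (IR); m=3: 707 nm (visible); m=4: 530 nm (visible); m=5: 424 nm (visible); m=6: 353 nm (UV).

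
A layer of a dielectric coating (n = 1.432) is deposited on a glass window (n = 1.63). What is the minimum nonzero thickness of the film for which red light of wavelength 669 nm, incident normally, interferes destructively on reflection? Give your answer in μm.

0.117 μm

Top surface (1.0 → 1.432): reflection off a higher-index medium gives a half-wave phase shift.
Ray reflecting at the bottom interface goes from n = 1.432 toward n = 1.63: a half-wave phase shift.
Net: no relative phase inversion (both shifts match).
With no net inversion, destructive interference in reflection requires 2 n t = (m + ½) λ.
Minimum at m = 0: t = λ / (4 n) = 669 / (4 × 1.432) = 117 nm.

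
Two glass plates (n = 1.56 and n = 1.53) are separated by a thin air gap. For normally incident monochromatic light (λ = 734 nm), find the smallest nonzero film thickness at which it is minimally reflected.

Top surface (1.56 → 1.0): reflection off a lower-index medium gives no phase shift.
Bottom surface (1.0 → 1.53): reflection off a higher-index medium gives a half-wave phase shift.
Exactly one π shift → a net half-wave offset.
For weak reflection here: 2 n t = m λ.
Minimum nonzero at m = 1: t = λ / (2 n) = 734 / (2 × 1.0) = 367 nm.

367 nm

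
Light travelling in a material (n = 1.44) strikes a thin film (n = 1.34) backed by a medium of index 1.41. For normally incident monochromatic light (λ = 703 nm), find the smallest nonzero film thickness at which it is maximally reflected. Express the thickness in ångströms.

1312 Å

At the upper boundary (n = 1.44 to n = 1.34) the reflected ray undergoes no phase shift.
Ray reflecting at the bottom interface goes from n = 1.34 toward n = 1.41: a half-wave phase shift.
The two reflections differ by half a wavelength.
So the condition for constructive reflection is 2 n t = (m + ½) λ.
Minimum at m = 0: t = λ / (4 n) = 703 / (4 × 1.34) = 131 nm.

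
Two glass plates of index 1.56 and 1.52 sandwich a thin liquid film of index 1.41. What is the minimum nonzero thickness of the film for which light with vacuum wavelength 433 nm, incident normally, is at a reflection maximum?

Ray reflecting at the top interface goes from n = 1.56 toward n = 1.41: no phase shift.
At the lower boundary (n = 1.41 to n = 1.52) the reflected ray undergoes a half-wave phase shift.
Net: one phase inversion between the two reflected rays.
For bright reflection here: 2 n t = (m + ½) λ.
Minimum at m = 0: t = λ / (4 n) = 433 / (4 × 1.41) = 76.8 nm.

76.8 nm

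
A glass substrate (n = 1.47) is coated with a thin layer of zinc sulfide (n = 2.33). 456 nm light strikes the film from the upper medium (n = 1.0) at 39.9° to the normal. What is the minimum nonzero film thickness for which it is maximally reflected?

Top surface (1.0 → 2.33): reflection off a higher-index medium gives a half-wave phase shift.
Ray reflecting at the bottom interface goes from n = 2.33 toward n = 1.47: no phase shift.
The two reflections differ by half a wavelength.
So the condition for constructive reflection is 2 n t cos θ_r = (m + ½) λ.
Snell's law: 1.0 sin 39.9° = 2.33 sin θ_r → sin θ_r = 0.275, cos θ_r = 0.961.
Minimum at m = 0: t = λ / (4 n cos θ_r) = 456 / (4 × 2.33 × 0.961) = 50.9 nm.

50.9 nm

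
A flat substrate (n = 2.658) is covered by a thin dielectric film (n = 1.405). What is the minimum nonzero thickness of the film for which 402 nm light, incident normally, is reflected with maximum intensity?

143 nm

Ray reflecting at the top interface goes from n = 1.0 toward n = 1.405: a half-wave phase shift.
At the lower boundary (n = 1.405 to n = 2.658) the reflected ray undergoes a half-wave phase shift.
Net: no relative phase inversion (both shifts match).
So the condition for constructive reflection is 2 n t = m λ.
Minimum nonzero at m = 1: t = λ / (2 n) = 402 / (2 × 1.405) = 143 nm.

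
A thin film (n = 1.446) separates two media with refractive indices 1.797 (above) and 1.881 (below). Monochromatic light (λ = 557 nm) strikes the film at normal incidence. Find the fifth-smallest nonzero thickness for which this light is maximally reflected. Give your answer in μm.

Top surface (1.797 → 1.446): reflection off a lower-index medium gives no phase shift.
Ray reflecting at the bottom interface goes from n = 1.446 toward n = 1.881: a half-wave phase shift.
The two reflections differ by half a wavelength.
For maximum reflection here: 2 n t = (m + ½) λ.
The fifth-smallest nonzero thickness corresponds to m = 4: t = (m + ½) λ / (2 n) = 4.50 × 557 / (2 × 1.446) = 867 nm.

0.867 μm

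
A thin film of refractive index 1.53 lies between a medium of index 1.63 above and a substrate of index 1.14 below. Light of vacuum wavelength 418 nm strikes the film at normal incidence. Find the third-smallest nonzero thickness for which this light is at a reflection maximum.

410 nm

Ray reflecting at the top interface goes from n = 1.63 toward n = 1.53: no phase shift.
Ray reflecting at the bottom interface goes from n = 1.53 toward n = 1.14: no phase shift.
Net: no relative phase inversion (both shifts match).
For strong reflection here: 2 n t = m λ.
The third-smallest nonzero thickness corresponds to m = 3: t = m λ / (2 n) = 3.00 × 418 / (2 × 1.53) = 410 nm.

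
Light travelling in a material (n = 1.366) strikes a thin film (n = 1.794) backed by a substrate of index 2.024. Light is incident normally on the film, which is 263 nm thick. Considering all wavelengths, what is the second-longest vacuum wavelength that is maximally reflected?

472 nm

Ray reflecting at the top interface goes from n = 1.366 toward n = 1.794: a half-wave phase shift.
Ray reflecting at the bottom interface goes from n = 1.794 toward n = 2.024: a half-wave phase shift.
The two reflections carry the same phase change, so no net offset.
So the condition for constructive reflection is 2 n t = m λ.
λ = 2 n t / m. The second-longest wavelength is m = 2: λ = 2 × 1.794 × 263 / 2.00 = 472 nm.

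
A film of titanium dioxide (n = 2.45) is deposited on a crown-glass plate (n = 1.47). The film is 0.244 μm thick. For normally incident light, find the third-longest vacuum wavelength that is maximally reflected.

Ray reflecting at the top interface goes from n = 1.0 toward n = 2.45: a half-wave phase shift.
At the lower boundary (n = 2.45 to n = 1.47) the reflected ray undergoes no phase shift.
The two reflections differ by half a wavelength.
For strong reflection here: 2 n t = (m + ½) λ.
λ = 2 n t / (m + ½). The third-longest wavelength is m = 2: λ = 2 × 2.45 × 244 / 2.50 = 478 nm.

478 nm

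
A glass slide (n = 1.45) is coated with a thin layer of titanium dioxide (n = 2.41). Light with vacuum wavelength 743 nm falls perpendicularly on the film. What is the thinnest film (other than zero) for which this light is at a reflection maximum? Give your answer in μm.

Top surface (1.0 → 2.41): reflection off a higher-index medium gives a half-wave phase shift.
At the lower boundary (n = 2.41 to n = 1.45) the reflected ray undergoes no phase shift.
The two reflections differ by half a wavelength.
With one net inversion, constructive interference in reflection requires 2 n t = (m + ½) λ.
Minimum at m = 0: t = λ / (4 n) = 743 / (4 × 2.41) = 77.1 nm.

0.0771 μm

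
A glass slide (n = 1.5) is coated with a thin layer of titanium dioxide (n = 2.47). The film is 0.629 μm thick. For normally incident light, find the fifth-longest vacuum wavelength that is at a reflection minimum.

Top surface (1.0 → 2.47): reflection off a higher-index medium gives a half-wave phase shift.
Bottom surface (2.47 → 1.5): reflection off a lower-index medium gives no phase shift.
The two reflections differ by half a wavelength.
So the condition for destructive reflection is 2 n t = m λ.
λ = 2 n t / m. The fifth-longest wavelength is m = 5: λ = 2 × 2.47 × 629 / 5.00 = 621 nm.

621 nm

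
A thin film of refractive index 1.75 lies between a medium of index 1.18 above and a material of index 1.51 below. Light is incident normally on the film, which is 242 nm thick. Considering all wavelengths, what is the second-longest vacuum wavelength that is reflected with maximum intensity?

At the upper boundary (n = 1.18 to n = 1.75) the reflected ray undergoes a half-wave phase shift.
At the lower boundary (n = 1.75 to n = 1.51) the reflected ray undergoes no phase shift.
The two reflections differ by half a wavelength.
So the condition for constructive reflection is 2 n t = (m + ½) λ.
λ = 2 n t / (m + ½). The second-longest wavelength is m = 1: λ = 2 × 1.75 × 242 / 1.50 = 565 nm.

565 nm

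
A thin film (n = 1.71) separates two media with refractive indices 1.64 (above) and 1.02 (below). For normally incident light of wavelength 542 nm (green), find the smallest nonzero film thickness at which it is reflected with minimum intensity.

158 nm

At the upper boundary (n = 1.64 to n = 1.71) the reflected ray undergoes a half-wave phase shift.
Bottom surface (1.71 → 1.02): reflection off a lower-index medium gives no phase shift.
Net: one phase inversion between the two reflected rays.
So the condition for destructive reflection is 2 n t = m λ.
Minimum nonzero at m = 1: t = λ / (2 n) = 542 / (2 × 1.71) = 158 nm.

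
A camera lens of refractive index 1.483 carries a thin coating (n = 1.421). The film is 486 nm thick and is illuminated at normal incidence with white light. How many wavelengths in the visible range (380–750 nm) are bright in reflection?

At the upper boundary (n = 1.0 to n = 1.421) the reflected ray undergoes a half-wave phase shift.
Bottom surface (1.421 → 1.483): reflection off a higher-index medium gives a half-wave phase shift.
Net: no relative phase inversion (both shifts match).
So the condition for constructive reflection is 2 n t = m λ.
λ = 2 n t / m = 1381 / m nm.
m=1: 1381 nm (IR); m=2: 691 nm (visible); m=3: 460 nm (visible); m=4: 345 nm (UV).

2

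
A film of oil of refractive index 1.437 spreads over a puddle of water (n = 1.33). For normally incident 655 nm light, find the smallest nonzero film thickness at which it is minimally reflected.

228 nm

Top surface (1.0 → 1.437): reflection off a higher-index medium gives a half-wave phase shift.
Bottom surface (1.437 → 1.33): reflection off a lower-index medium gives no phase shift.
Net: one phase inversion between the two reflected rays.
So the condition for destructive reflection is 2 n t = m λ.
Minimum nonzero at m = 1: t = λ / (2 n) = 655 / (2 × 1.437) = 228 nm.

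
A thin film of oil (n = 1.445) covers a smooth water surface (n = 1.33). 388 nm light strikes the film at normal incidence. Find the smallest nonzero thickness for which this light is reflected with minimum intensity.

Ray reflecting at the top interface goes from n = 1.0 toward n = 1.445: a half-wave phase shift.
Ray reflecting at the bottom interface goes from n = 1.445 toward n = 1.33: no phase shift.
Exactly one π shift → a net half-wave offset.
For dark reflection here: 2 n t = m λ.
The smallest nonzero thickness corresponds to m = 1: t = m λ / (2 n) = 1.00 × 388 / (2 × 1.445) = 134 nm.

134 nm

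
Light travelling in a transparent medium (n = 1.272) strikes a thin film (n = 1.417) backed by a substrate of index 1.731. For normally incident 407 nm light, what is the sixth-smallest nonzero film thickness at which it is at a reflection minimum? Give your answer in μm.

Top surface (1.272 → 1.417): reflection off a higher-index medium gives a half-wave phase shift.
Bottom surface (1.417 → 1.731): reflection off a higher-index medium gives a half-wave phase shift.
The two reflections carry the same phase change, so no net offset.
With no net inversion, destructive interference in reflection requires 2 n t = (m + ½) λ.
The sixth-smallest nonzero thickness corresponds to m = 5: t = (m + ½) λ / (2 n) = 5.50 × 407 / (2 × 1.417) = 790 nm.

0.790 μm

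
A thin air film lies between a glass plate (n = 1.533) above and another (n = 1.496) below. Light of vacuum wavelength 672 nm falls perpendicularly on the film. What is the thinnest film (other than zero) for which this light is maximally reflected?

Top surface (1.533 → 1.0): reflection off a lower-index medium gives no phase shift.
Ray reflecting at the bottom interface goes from n = 1.0 toward n = 1.496: a half-wave phase shift.
The two reflections differ by half a wavelength.
So the condition for constructive reflection is 2 n t = (m + ½) λ.
Minimum at m = 0: t = λ / (4 n) = 672 / (4 × 1.0) = 168 nm.

168 nm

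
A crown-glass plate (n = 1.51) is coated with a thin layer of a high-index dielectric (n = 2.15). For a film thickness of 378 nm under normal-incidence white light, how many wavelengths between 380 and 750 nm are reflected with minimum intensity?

2

Ray reflecting at the top interface goes from n = 1.0 toward n = 2.15: a half-wave phase shift.
Bottom surface (2.15 → 1.51): reflection off a lower-index medium gives no phase shift.
Exactly one π shift → a net half-wave offset.
With one net inversion, destructive interference in reflection requires 2 n t = m λ.
λ = 2 n t / m = 1625 / m nm.
m=2: 813 nm (IR); m=3: 542 nm (visible); m=4: 406 nm (visible); m=5: 325 nm (UV).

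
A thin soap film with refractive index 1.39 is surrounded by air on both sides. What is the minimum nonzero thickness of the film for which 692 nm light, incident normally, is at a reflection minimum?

Ray reflecting at the top interface goes from n = 1.0 toward n = 1.39: a half-wave phase shift.
At the lower boundary (n = 1.39 to n = 1.0) the reflected ray undergoes no phase shift.
Exactly one π shift → a net half-wave offset.
With one net inversion, destructive interference in reflection requires 2 n t = m λ.
Minimum nonzero at m = 1: t = λ / (2 n) = 692 / (2 × 1.39) = 249 nm.

249 nm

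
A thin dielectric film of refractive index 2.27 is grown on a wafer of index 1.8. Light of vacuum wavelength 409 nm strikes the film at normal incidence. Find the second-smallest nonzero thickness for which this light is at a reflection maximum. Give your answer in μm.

At the upper boundary (n = 1.0 to n = 2.27) the reflected ray undergoes a half-wave phase shift.
At the lower boundary (n = 2.27 to n = 1.8) the reflected ray undergoes no phase shift.
Exactly one π shift → a net half-wave offset.
For bright reflection here: 2 n t = (m + ½) λ.
The second-smallest nonzero thickness corresponds to m = 1: t = (m + ½) λ / (2 n) = 1.50 × 409 / (2 × 2.27) = 135 nm.

0.135 μm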